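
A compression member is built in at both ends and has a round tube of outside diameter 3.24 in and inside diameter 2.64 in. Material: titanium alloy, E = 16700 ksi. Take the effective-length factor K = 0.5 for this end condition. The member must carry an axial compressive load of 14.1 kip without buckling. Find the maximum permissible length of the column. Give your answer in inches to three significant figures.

d_o = 3.24 in, d_i = 2.64 in
I = π(d_o⁴ − d_i⁴)/64 = π(3.24⁴ − 2.640⁴)/64 = 3.025 in⁴
At the buckling limit P_cr = P = 1.410×10^4 lb
From P_cr = π²EI/(K·L)²:  L = (1/K)·√(π²EI/P_cr) = (1/0.5)·√(π²×1.67×10^7×3.025/1.410×10^4)
L = 376 in

L_max ≈ 376 in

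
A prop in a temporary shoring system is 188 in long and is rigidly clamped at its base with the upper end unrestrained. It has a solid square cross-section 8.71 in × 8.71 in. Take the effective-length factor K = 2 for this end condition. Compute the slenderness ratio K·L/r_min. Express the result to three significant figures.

For a square r = a/√12 = 8.71/√12 = 2.514 in
L_e = K·L = 2 × 188 = 376.0 in
λ = L_e / r_min = 376.00 / 2.514 = 150

λ ≈ 150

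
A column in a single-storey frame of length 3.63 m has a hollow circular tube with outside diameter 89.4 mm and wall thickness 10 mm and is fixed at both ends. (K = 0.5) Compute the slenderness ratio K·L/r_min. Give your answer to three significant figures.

Inner diameter d_i = 89.4 − 2×10 = 69.40 mm
I = π(d_o⁴ − d_i⁴)/64 = π(89.4⁴ − 69.40⁴)/64 = 1.997×10^6 mm⁴
A = 2.494×10^3 mm²;  r_min = √(I/A) = √(1.997×10^6/2.494×10^3) = 28.29 mm
L_e = K·L = 0.5 × 3.63 m = 1.815 m = 1815.0 mm
λ = L_e / r_min = 1815.0 / 28.29 = 64.1

λ ≈ 64.1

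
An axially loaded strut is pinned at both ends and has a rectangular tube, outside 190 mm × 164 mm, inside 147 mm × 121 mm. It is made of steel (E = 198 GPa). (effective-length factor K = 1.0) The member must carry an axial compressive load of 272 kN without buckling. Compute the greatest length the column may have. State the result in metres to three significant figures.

Weak-axis I_min = (h_o·b_o³ − h_i·b_i³)/12 with b_o = 164, b_i = 121.0 mm (shorter outer/inner sides).
I_min = (190×164³ − 147.0×121.0³)/12 = 4.814×10^7 mm⁴
I = 4.814×10^-5 m⁴
At the buckling limit P_cr = P = 2.720×10^5 N
From P_cr = π²EI/(K·L)²:  L = (1/K)·√(π²EI/P_cr) = (1/1)·√(π²×1.98×10^11×4.814×10^-5/2.720×10^5)
L = 18.6 m

L_max ≈ 18.6 m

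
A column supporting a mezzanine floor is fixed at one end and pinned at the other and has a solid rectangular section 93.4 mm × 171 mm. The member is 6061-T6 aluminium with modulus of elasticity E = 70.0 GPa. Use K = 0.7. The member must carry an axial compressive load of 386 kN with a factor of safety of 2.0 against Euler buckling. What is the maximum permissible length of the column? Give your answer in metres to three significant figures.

L_max ≈ 4.60 m

Buckling occurs about the weak axis: I_min = h·b³/12 with b = 93.4 mm (the shorter side).
I_min = 171×93.4³/12 = 1.161×10^7 mm⁴
I = 1.161×10^-5 m⁴
Required critical load P_cr = n·P = 2.0 × 386 = 772.0 kN = 7.720×10^5 N
From P_cr = π²EI/(K·L)²:  L = (1/K)·√(π²EI/P_cr) = (1/0.7)·√(π²×7.00×10^10×1.161×10^-5/7.720×10^5)
L = 4.60 m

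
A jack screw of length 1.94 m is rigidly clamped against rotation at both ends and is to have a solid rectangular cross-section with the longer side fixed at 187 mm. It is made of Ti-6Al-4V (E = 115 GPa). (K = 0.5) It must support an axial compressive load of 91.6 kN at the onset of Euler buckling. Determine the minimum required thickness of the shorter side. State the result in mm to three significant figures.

L_e = K·L = 0.5 × 1.94 = 0.9700 m
Required I = P_cr·L_e²/(π²E) = 9.160×10^4 × 0.9700² / (π² × 1.15×10^11) = 7.593×10^-8 m⁴
I_req = 7.593×10^4 mm⁴
Rectangle, weak axis: I_min = h·b³/12 with h = 187 mm fixed  ⇒  b = (12I/h)^(1/3) = 17.0 mm

b ≈ 17.0 mm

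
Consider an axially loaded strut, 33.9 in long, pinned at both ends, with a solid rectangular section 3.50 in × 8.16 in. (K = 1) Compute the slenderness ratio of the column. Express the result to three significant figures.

λ ≈ 33.6

Buckling occurs about the weak axis: I_min = h·b³/12 with b = 3.50 in (the shorter side).
I_min = 8.16×3.50³/12 = 29.16 in⁴
A = 28.56 in²;  r_min = √(I/A) = √(29.16/28.56) = 1.010 in
L_e = K·L = 1 × 33.9 = 33.90 in
λ = L_e / r_min = 33.900 / 1.010 = 33.6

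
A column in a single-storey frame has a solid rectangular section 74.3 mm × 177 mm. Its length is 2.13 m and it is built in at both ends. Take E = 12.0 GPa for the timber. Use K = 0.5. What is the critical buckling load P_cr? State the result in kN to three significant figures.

P_cr ≈ 632 kN

Buckling occurs about the weak axis: I_min = h·b³/12 with b = 74.3 mm (the shorter side).
I_min = 177×74.3³/12 = 6.050×10^6 mm⁴
I = 6.050×10^6 mm⁴ = 6.050×10^-6 m⁴
Effective length L_e = K·L = 0.5 × 2.13 = 1.065 m
P_cr = π²EI / L_e² = π² × 12.0×10⁹ × 6.050×10^-6 / 1.065² = 6.317×10^5 N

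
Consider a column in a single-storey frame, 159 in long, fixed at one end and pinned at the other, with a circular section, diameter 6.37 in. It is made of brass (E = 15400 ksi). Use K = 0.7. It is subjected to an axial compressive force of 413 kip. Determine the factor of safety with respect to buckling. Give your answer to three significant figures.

I = πd⁴/64 = π×6.37⁴/64 = 80.82 in⁴
Effective length L_e = K·L = 0.7 × 159 = 111.3 in
P_cr = π²EI / L_e² = π² × 15400×10³ × 80.82 / 111.3² = 9.916×10^5 lb
Factor of safety n = P_cr / P = 991.65 / 413 = 2.40

n ≈ 2.40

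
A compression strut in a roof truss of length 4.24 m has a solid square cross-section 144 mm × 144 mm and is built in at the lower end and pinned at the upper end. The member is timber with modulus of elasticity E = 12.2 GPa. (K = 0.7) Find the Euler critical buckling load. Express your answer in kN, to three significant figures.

P_cr ≈ 490 kN

I = a⁴/12 = 144⁴/12 = 3.583×10^7 mm⁴
I = 3.583×10^7 mm⁴ = 3.583×10^-5 m⁴
Effective length L_e = K·L = 0.7 × 4.24 = 2.968 m
P_cr = π²EI / L_e² = π² × 12.2×10⁹ × 3.583×10^-5 / 2.968² = 4.898×10^5 N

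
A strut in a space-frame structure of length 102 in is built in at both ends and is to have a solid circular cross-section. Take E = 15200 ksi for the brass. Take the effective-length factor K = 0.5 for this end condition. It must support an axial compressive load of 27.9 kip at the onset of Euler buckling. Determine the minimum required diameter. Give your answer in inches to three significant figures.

L_e = K·L = 0.5 × 102 = 51.00 in
Required I = P_cr·L_e²/(π²E) = 2.790×10^4 × 51.00² / (π² × 1.52×10^7) = 0.4837 in⁴
Solid circle: I = πd⁴/64  ⇒  d = (64I/π)^(1/4) = (64×0.4837/π)^(1/4) = 1.77 in

d ≈ 1.77 in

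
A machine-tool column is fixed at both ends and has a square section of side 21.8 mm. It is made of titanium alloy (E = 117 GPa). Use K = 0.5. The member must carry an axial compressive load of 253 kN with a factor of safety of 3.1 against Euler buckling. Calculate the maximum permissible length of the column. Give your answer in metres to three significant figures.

L_max ≈ 0.333 m

I = a⁴/12 = 21.8⁴/12 = 1.882×10^4 mm⁴
I = 1.882×10^-8 m⁴
Required critical load P_cr = n·P = 3.1 × 253 = 784.3 kN = 7.843×10^5 N
From P_cr = π²EI/(K·L)²:  L = (1/K)·√(π²EI/P_cr) = (1/0.5)·√(π²×1.17×10^11×1.882×10^-8/7.843×10^5)
L = 0.333 m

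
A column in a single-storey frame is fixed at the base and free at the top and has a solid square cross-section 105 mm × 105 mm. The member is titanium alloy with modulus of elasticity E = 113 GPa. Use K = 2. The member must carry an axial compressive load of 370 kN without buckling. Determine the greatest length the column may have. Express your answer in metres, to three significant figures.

I = a⁴/12 = 105⁴/12 = 1.013×10^7 mm⁴
I = 1.013×10^-5 m⁴
At the buckling limit P_cr = P = 3.700×10^5 N
From P_cr = π²EI/(K·L)²:  L = (1/K)·√(π²EI/P_cr) = (1/2)·√(π²×1.13×10^11×1.013×10^-5/3.700×10^5)
L = 2.76 m

L_max ≈ 2.76 m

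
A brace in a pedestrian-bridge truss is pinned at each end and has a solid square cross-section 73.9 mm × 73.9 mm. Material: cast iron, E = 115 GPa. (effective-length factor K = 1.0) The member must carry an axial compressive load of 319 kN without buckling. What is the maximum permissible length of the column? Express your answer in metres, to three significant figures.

I = a⁴/12 = 73.9⁴/12 = 2.485×10^6 mm⁴
I = 2.485×10^-6 m⁴
At the buckling limit P_cr = P = 3.190×10^5 N
From P_cr = π²EI/(K·L)²:  L = (1/K)·√(π²EI/P_cr) = (1/1)·√(π²×1.15×10^11×2.485×10^-6/3.190×10^5)
L = 2.97 m

L_max ≈ 2.97 m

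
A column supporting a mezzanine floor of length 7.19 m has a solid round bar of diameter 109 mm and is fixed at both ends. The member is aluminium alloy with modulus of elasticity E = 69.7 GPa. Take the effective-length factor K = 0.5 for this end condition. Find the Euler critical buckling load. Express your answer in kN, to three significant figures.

I = πd⁴/64 = π×109⁴/64 = 6.929×10^6 mm⁴
I = 6.929×10^6 mm⁴ = 6.929×10^-6 m⁴
Effective length L_e = K·L = 0.5 × 7.19 = 3.595 m
P_cr = π²EI / L_e² = π² × 69.7×10⁹ × 6.929×10^-6 / 3.595² = 3.688×10^5 N

P_cr ≈ 369 kN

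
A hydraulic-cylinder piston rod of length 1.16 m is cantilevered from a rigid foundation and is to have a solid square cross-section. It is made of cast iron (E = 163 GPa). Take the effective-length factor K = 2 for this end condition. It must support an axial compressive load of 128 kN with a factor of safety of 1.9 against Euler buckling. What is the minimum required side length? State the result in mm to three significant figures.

a ≈ 55.9 mm

Required P_cr = n·P = 1.9 × 128 = 243.2 kN
L_e = K·L = 2 × 1.16 = 2.320 m
Required I = P_cr·L_e²/(π²E) = 2.432×10^5 × 2.320² / (π² × 1.63×10^11) = 8.137×10^-7 m⁴
I_req = 8.137×10^5 mm⁴
Solid square: I = a⁴/12  ⇒  a = (12I)^(1/4) = (12×8.137×10^5)^(1/4) = 55.9 mm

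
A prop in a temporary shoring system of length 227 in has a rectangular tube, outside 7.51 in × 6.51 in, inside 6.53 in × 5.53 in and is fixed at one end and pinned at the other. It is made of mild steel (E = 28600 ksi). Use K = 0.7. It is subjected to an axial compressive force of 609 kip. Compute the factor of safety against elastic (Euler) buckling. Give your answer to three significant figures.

Weak-axis I_min = (h_o·b_o³ − h_i·b_i³)/12 with b_o = 6.51, b_i = 5.530 in (shorter outer/inner sides).
I_min = (7.51×6.51³ − 6.530×5.530³)/12 = 80.64 in⁴
Effective length L_e = K·L = 0.7 × 227 = 158.9 in
P_cr = π²EI / L_e² = π² × 28600×10³ × 80.64 / 158.9² = 9.015×10^5 lb
Factor of safety n = P_cr / P = 901.49 / 609 = 1.48

n ≈ 1.48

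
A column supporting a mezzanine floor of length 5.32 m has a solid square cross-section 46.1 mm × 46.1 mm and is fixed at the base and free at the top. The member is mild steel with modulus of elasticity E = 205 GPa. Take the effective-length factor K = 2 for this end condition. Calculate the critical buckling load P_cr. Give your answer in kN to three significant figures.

P_cr ≈ 6.73 kN

I = a⁴/12 = 46.1⁴/12 = 3.764×10^5 mm⁴
I = 3.764×10^5 mm⁴ = 3.764×10^-7 m⁴
Effective length L_e = K·L = 2 × 5.32 = 10.64 m
P_cr = π²EI / L_e² = π² × 205×10⁹ × 3.764×10^-7 / 10.64² = 6.727×10^3 N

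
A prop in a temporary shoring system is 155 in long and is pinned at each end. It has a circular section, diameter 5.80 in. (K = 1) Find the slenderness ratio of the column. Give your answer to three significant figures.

I = πd⁴/64 = π×5.80⁴/64 = 55.55 in⁴
A = 26.42 in²;  r_min = √(I/A) = √(55.55/26.42) = 1.450 in
L_e = K·L = 1 × 155 = 155.0 in
λ = L_e / r_min = 155.00 / 1.450 = 107

λ ≈ 107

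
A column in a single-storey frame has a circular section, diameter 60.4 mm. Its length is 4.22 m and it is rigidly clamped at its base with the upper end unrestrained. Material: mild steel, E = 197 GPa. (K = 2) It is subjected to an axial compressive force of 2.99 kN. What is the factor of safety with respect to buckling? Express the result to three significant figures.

I = πd⁴/64 = π×60.4⁴/64 = 6.533×10^5 mm⁴
I = 6.533×10^5 mm⁴ = 6.533×10^-7 m⁴
Effective length L_e = K·L = 2 × 4.22 = 8.440 m
P_cr = π²EI / L_e² = π² × 197×10⁹ × 6.533×10^-7 / 8.440² = 1.783×10^4 N
Factor of safety n = P_cr / P = 17.832 / 2.99 = 5.96

n ≈ 5.96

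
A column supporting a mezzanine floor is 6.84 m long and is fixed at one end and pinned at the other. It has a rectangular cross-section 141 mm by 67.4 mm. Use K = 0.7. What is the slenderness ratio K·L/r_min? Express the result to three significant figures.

For a rectangle r_min = b/√12 = 67.4/√12 = 19.46 mm
L_e = K·L = 0.7 × 6.84 m = 4.788 m = 4788.0 mm
λ = L_e / r_min = 4788.0 / 19.46 = 246

λ ≈ 246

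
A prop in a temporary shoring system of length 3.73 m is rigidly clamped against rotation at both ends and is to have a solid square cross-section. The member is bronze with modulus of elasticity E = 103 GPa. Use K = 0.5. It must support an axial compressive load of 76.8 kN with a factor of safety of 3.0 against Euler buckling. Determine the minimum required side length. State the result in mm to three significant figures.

a ≈ 55.5 mm

Required P_cr = n·P = 3.0 × 76.8 = 230.4 kN
L_e = K·L = 0.5 × 3.73 = 1.865 m
Required I = P_cr·L_e²/(π²E) = 2.304×10^5 × 1.865² / (π² × 1.03×10^11) = 7.883×10^-7 m⁴
I_req = 7.883×10^5 mm⁴
Solid square: I = a⁴/12  ⇒  a = (12I)^(1/4) = (12×7.883×10^5)^(1/4) = 55.5 mm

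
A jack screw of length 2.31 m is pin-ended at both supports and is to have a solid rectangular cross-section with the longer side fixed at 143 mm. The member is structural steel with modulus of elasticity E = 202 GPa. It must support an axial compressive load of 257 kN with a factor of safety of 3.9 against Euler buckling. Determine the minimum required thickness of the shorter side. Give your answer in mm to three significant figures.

Required P_cr = n·P = 3.9 × 257 = 1002 kN
L_e = K·L = 1 × 2.31 = 2.310 m
Required I = P_cr·L_e²/(π²E) = 1.002×10^6 × 2.310² / (π² × 2.02×10^11) = 2.683×10^-6 m⁴
I_req = 2.683×10^6 mm⁴
Rectangle, weak axis: I_min = h·b³/12 with h = 143 mm fixed  ⇒  b = (12I/h)^(1/3) = 60.8 mm

b ≈ 60.8 mm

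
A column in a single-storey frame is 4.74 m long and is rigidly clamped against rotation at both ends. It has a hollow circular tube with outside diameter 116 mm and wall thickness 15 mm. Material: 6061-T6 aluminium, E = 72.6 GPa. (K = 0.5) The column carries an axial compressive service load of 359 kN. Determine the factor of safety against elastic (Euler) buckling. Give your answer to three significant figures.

n ≈ 2.20

Inner diameter d_i = 116 − 2×15 = 86.00 mm
I = π(d_o⁴ − d_i⁴)/64 = π(116⁴ − 86.00⁴)/64 = 6.203×10^6 mm⁴
I = 6.203×10^6 mm⁴ = 6.203×10^-6 m⁴
Effective length L_e = K·L = 0.5 × 4.74 = 2.370 m
P_cr = π²EI / L_e² = π² × 72.6×10⁹ × 6.203×10^-6 / 2.370² = 7.913×10^5 N
Factor of safety n = P_cr / P = 791.28 / 359 = 2.20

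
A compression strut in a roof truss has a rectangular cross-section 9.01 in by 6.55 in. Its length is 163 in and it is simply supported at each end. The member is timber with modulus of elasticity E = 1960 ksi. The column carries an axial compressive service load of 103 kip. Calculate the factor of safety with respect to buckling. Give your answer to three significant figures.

Buckling occurs about the weak axis: I_min = h·b³/12 with b = 6.55 in (the shorter side).
I_min = 9.01×6.55³/12 = 211.0 in⁴
Effective length L_e = K·L = 1 × 163 = 163.0 in
P_cr = π²EI / L_e² = π² × 1960×10³ × 211.0 / 163.0² = 1.536×10^5 lb
Factor of safety n = P_cr / P = 153.62 / 103 = 1.49

n ≈ 1.49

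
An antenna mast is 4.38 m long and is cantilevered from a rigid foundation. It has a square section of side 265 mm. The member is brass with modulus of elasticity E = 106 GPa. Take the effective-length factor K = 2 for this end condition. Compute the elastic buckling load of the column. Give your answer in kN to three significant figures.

P_cr ≈ 5600 kN

I = a⁴/12 = 265⁴/12 = 4.110×10^8 mm⁴
I = 4.110×10^8 mm⁴ = 4.110×10^-4 m⁴
Effective length L_e = K·L = 2 × 4.38 = 8.760 m
P_cr = π²EI / L_e² = π² × 106×10⁹ × 4.110×10^-4 / 8.760² = 5.603×10^6 N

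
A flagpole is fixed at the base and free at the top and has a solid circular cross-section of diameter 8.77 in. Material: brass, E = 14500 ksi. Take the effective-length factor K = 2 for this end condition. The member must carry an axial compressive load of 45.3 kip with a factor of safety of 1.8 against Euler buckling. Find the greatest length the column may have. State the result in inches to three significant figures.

I = πd⁴/64 = π×8.77⁴/64 = 290.4 in⁴
Required critical load P_cr = n·P = 1.8 × 45.3 = 81.54 kip = 8.154×10^4 lb
From P_cr = π²EI/(K·L)²:  L = (1/K)·√(π²EI/P_cr) = (1/2)·√(π²×1.45×10^7×290.4/8.154×10^4)
L = 357 in

L_max ≈ 357 in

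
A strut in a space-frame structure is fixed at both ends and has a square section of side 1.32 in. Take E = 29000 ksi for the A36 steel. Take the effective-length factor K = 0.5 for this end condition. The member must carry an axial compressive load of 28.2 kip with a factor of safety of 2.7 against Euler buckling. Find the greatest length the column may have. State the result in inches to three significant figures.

L_max ≈ 61.7 in

I = a⁴/12 = 1.32⁴/12 = 0.2530 in⁴
Required critical load P_cr = n·P = 2.7 × 28.2 = 76.14 kip = 7.614×10^4 lb
From P_cr = π²EI/(K·L)²:  L = (1/K)·√(π²EI/P_cr) = (1/0.5)·√(π²×2.90×10^7×0.2530/7.614×10^4)
L = 61.7 in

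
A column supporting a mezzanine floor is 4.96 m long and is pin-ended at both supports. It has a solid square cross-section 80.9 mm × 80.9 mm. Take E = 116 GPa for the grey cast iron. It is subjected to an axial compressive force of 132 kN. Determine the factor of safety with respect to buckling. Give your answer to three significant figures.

I = a⁴/12 = 80.9⁴/12 = 3.570×10^6 mm⁴
I = 3.570×10^6 mm⁴ = 3.570×10^-6 m⁴
Effective length L_e = K·L = 1 × 4.96 = 4.960 m
P_cr = π²EI / L_e² = π² × 116×10⁹ × 3.570×10^-6 / 4.960² = 1.661×10^5 N
Factor of safety n = P_cr / P = 166.11 / 132 = 1.26

n ≈ 1.26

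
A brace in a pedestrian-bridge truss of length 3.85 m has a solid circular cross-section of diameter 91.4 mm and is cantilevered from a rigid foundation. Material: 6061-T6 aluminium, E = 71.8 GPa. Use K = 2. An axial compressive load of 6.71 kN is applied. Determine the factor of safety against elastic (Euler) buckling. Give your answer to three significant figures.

n ≈ 6.10

I = πd⁴/64 = π×91.4⁴/64 = 3.426×10^6 mm⁴
I = 3.426×10^6 mm⁴ = 3.426×10^-6 m⁴
Effective length L_e = K·L = 2 × 3.85 = 7.700 m
P_cr = π²EI / L_e² = π² × 71.8×10⁹ × 3.426×10^-6 / 7.700² = 4.094×10^4 N
Factor of safety n = P_cr / P = 40.945 / 6.71 = 6.10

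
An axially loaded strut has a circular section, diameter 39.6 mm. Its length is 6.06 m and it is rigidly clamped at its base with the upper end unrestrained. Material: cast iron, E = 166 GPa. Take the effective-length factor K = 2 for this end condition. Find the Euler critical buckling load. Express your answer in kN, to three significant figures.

I = πd⁴/64 = π×39.6⁴/64 = 1.207×10^5 mm⁴
I = 1.207×10^5 mm⁴ = 1.207×10^-7 m⁴
Effective length L_e = K·L = 2 × 6.06 = 12.12 m
P_cr = π²EI / L_e² = π² × 166×10⁹ × 1.207×10^-7 / 12.12² = 1.346×10^3 N

P_cr ≈ 1.35 kN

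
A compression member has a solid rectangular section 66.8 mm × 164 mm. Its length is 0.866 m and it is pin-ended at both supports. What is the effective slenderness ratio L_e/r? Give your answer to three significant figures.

For a rectangle r_min = b/√12 = 66.8/√12 = 19.28 mm
L_e = K·L = 1 × 0.866 m = 0.8660 m = 866.00 mm
λ = L_e / r_min = 866.00 / 19.28 = 44.9

λ ≈ 44.9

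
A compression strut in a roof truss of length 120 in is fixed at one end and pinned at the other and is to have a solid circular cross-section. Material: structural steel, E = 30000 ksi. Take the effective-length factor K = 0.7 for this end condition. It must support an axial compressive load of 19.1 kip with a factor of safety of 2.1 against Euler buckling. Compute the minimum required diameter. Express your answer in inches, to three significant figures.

Required P_cr = n·P = 2.1 × 19.1 = 40.11 kip
L_e = K·L = 0.7 × 120 = 84.00 in
Required I = P_cr·L_e²/(π²E) = 4.011×10^4 × 84.00² / (π² × 3.00×10^7) = 0.9559 in⁴
Solid circle: I = πd⁴/64  ⇒  d = (64I/π)^(1/4) = (64×0.9559/π)^(1/4) = 2.10 in

d ≈ 2.10 in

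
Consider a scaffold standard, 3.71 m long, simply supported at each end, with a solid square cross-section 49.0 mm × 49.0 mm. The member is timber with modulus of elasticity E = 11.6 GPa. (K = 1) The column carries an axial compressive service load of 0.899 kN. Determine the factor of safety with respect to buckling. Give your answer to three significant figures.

I = a⁴/12 = 49.0⁴/12 = 4.804×10^5 mm⁴
I = 4.804×10^5 mm⁴ = 4.804×10^-7 m⁴
Effective length L_e = K·L = 1 × 3.71 = 3.710 m
P_cr = π²EI / L_e² = π² × 11.6×10⁹ × 4.804×10^-7 / 3.710² = 3.996×10^3 N
Factor of safety n = P_cr / P = 3.9959 / 0.899 = 4.44

n ≈ 4.44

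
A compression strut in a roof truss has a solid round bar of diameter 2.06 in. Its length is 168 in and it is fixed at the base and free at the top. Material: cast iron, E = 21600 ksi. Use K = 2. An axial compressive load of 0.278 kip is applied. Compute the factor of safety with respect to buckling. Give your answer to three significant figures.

I = πd⁴/64 = π×2.06⁴/64 = 0.8840 in⁴
Effective length L_e = K·L = 2 × 168 = 336.0 in
P_cr = π²EI / L_e² = π² × 21600×10³ × 0.8840 / 336.0² = 1.669×10^3 lb
Factor of safety n = P_cr / P = 1.6692 / 0.278 = 6.00

n ≈ 6.00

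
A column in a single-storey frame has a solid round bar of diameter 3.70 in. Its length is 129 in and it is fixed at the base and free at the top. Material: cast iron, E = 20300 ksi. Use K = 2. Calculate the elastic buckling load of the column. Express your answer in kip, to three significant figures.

I = πd⁴/64 = π×3.70⁴/64 = 9.200 in⁴
Effective length L_e = K·L = 2 × 129 = 258.0 in
P_cr = π²EI / L_e² = π² × 20300×10³ × 9.200 / 258.0² = 2.769×10^4 lb

P_cr ≈ 27.7 kip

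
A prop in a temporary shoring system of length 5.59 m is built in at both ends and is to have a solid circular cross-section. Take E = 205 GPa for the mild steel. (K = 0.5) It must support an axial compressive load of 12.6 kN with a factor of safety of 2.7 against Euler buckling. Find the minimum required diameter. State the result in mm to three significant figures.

Required P_cr = n·P = 2.7 × 12.6 = 34.02 kN
L_e = K·L = 0.5 × 5.59 = 2.795 m
Required I = P_cr·L_e²/(π²E) = 3.402×10^4 × 2.795² / (π² × 2.05×10^11) = 1.314×10^-7 m⁴
I_req = 1.314×10^5 mm⁴
Solid circle: I = πd⁴/64  ⇒  d = (64I/π)^(1/4) = (64×1.314×10^5/π)^(1/4) = 40.4 mm

d ≈ 40.4 mm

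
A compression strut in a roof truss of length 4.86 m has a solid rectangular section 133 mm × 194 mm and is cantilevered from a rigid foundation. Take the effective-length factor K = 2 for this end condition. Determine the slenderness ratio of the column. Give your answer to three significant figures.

λ ≈ 253

For a rectangle r_min = b/√12 = 133/√12 = 38.39 mm
L_e = K·L = 2 × 4.86 m = 9.720 m = 9720.0 mm
λ = L_e / r_min = 9720.0 / 38.39 = 253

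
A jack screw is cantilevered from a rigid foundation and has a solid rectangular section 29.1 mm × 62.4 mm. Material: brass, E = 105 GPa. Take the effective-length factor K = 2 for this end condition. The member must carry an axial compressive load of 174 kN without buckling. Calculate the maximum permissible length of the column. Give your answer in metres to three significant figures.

Buckling occurs about the weak axis: I_min = h·b³/12 with b = 29.1 mm (the shorter side).
I_min = 62.4×29.1³/12 = 1.281×10^5 mm⁴
I = 1.281×10^-7 m⁴
At the buckling limit P_cr = P = 1.740×10^5 N
From P_cr = π²EI/(K·L)²:  L = (1/K)·√(π²EI/P_cr) = (1/2)·√(π²×1.05×10^11×1.281×10^-7/1.740×10^5)
L = 0.437 m

L_max ≈ 0.437 m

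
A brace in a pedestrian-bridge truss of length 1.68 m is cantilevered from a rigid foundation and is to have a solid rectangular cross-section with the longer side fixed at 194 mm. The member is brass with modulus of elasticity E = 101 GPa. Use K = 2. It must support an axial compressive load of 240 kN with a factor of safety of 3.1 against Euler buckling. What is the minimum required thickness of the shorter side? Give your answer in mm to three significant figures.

Required P_cr = n·P = 3.1 × 240 = 744.0 kN
L_e = K·L = 2 × 1.68 = 3.360 m
Required I = P_cr·L_e²/(π²E) = 7.440×10^5 × 3.360² / (π² × 1.01×10^11) = 8.426×10^-6 m⁴
I_req = 8.426×10^6 mm⁴
Rectangle, weak axis: I_min = h·b³/12 with h = 194 mm fixed  ⇒  b = (12I/h)^(1/3) = 80.5 mm

b ≈ 80.5 mm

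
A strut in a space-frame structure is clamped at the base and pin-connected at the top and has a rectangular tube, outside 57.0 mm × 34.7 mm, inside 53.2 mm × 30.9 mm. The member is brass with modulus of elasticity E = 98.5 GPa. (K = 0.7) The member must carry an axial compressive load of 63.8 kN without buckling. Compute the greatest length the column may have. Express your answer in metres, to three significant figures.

L_max ≈ 1.45 m

Weak-axis I_min = (h_o·b_o³ − h_i·b_i³)/12 with b_o = 34.7, b_i = 30.90 mm (shorter outer/inner sides).
I_min = (57.0×34.7³ − 53.20×30.90³)/12 = 6.766×10^4 mm⁴
I = 6.766×10^-8 m⁴
At the buckling limit P_cr = P = 6.380×10^4 N
From P_cr = π²EI/(K·L)²:  L = (1/K)·√(π²EI/P_cr) = (1/0.7)·√(π²×9.85×10^10×6.766×10^-8/6.380×10^4)
L = 1.45 m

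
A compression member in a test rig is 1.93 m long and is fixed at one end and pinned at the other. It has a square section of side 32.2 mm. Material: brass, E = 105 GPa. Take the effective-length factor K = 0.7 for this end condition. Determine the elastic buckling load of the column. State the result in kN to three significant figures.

I = a⁴/12 = 32.2⁴/12 = 8.959×10^4 mm⁴
I = 8.959×10^4 mm⁴ = 8.959×10^-8 m⁴
Effective length L_e = K·L = 0.7 × 1.93 = 1.351 m
P_cr = π²EI / L_e² = π² × 105×10⁹ × 8.959×10^-8 / 1.351² = 5.087×10^4 N

P_cr ≈ 50.9 kN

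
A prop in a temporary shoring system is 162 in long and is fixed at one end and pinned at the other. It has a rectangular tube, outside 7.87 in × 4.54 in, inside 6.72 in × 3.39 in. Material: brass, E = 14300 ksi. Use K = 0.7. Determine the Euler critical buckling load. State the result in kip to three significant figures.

P_cr ≈ 434 kip

Weak-axis I_min = (h_o·b_o³ − h_i·b_i³)/12 with b_o = 4.54, b_i = 3.390 in (shorter outer/inner sides).
I_min = (7.87×4.54³ − 6.720×3.390³)/12 = 39.55 in⁴
Effective length L_e = K·L = 0.7 × 162 = 113.4 in
P_cr = π²EI / L_e² = π² × 14300×10³ × 39.55 / 113.4² = 4.341×10^5 lb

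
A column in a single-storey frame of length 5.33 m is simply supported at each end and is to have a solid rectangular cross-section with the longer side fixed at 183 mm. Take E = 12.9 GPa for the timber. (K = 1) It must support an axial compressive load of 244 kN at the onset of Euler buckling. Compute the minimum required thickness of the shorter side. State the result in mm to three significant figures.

L_e = K·L = 1 × 5.33 = 5.330 m
Required I = P_cr·L_e²/(π²E) = 2.440×10^5 × 5.330² / (π² × 1.29×10^10) = 5.444×10^-5 m⁴
I_req = 5.444×10^7 mm⁴
Rectangle, weak axis: I_min = h·b³/12 with h = 183 mm fixed  ⇒  b = (12I/h)^(1/3) = 153 mm

b ≈ 153 mm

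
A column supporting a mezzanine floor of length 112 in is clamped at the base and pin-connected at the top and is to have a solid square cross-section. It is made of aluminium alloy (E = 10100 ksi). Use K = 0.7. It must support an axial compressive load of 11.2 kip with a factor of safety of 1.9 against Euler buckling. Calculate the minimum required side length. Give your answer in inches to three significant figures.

Required P_cr = n·P = 1.9 × 11.2 = 21.28 kip
L_e = K·L = 0.7 × 112 = 78.40 in
Required I = P_cr·L_e²/(π²E) = 2.128×10^4 × 78.40² / (π² × 1.01×10^7) = 1.312 in⁴
Solid square: I = a⁴/12  ⇒  a = (12I)^(1/4) = (12×1.312)^(1/4) = 1.99 in

a ≈ 1.99 in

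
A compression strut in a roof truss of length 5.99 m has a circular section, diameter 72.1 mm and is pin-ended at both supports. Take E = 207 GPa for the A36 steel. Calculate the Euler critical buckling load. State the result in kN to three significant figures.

I = πd⁴/64 = π×72.1⁴/64 = 1.327×10^6 mm⁴
I = 1.327×10^6 mm⁴ = 1.327×10^-6 m⁴
Effective length L_e = K·L = 1 × 5.99 = 5.990 m
P_cr = π²EI / L_e² = π² × 207×10⁹ × 1.327×10^-6 / 5.990² = 7.553×10^4 N

P_cr ≈ 75.5 kN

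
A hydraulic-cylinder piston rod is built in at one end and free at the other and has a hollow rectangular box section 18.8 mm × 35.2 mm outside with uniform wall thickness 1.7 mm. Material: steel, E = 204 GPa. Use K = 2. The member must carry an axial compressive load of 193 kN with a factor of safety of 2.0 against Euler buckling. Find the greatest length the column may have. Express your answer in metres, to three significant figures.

Inner dimensions: h_i = 35.2 − 2×1.7 = 31.80 mm, b_i = 18.8 − 2×1.7 = 15.40 mm
Weak-axis I_min = (h_o·b_o³ − h_i·b_i³)/12 with b_o = 18.8, b_i = 15.40 mm (shorter outer/inner sides).
I_min = (35.2×18.8³ − 31.80×15.40³)/12 = 9.813×10^3 mm⁴
I = 9.813×10^-9 m⁴
Required critical load P_cr = n·P = 2.0 × 193 = 386.0 kN = 3.860×10^5 N
From P_cr = π²EI/(K·L)²:  L = (1/K)·√(π²EI/P_cr) = (1/2)·√(π²×2.04×10^11×9.813×10^-9/3.860×10^5)
L = 0.113 m

L_max ≈ 0.113 m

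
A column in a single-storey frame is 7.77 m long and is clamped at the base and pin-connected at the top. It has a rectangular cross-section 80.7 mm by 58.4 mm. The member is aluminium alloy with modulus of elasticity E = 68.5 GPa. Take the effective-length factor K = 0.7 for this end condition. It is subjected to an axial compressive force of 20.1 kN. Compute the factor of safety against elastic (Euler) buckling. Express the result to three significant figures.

n ≈ 1.52

Buckling occurs about the weak axis: I_min = h·b³/12 with b = 58.4 mm (the shorter side).
I_min = 80.7×58.4³/12 = 1.339×10^6 mm⁴
I = 1.339×10^6 mm⁴ = 1.339×10^-6 m⁴
Effective length L_e = K·L = 0.7 × 7.77 = 5.439 m
P_cr = π²EI / L_e² = π² × 68.5×10⁹ × 1.339×10^-6 / 5.439² = 3.061×10^4 N
Factor of safety n = P_cr / P = 30.611 / 20.1 = 1.52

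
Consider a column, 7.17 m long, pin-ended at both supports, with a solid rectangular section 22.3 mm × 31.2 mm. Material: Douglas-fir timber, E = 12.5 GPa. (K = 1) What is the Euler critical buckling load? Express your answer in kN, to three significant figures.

Buckling occurs about the weak axis: I_min = h·b³/12 with b = 22.3 mm (the shorter side).
I_min = 31.2×22.3³/12 = 2.883×10^4 mm⁴
I = 2.883×10^4 mm⁴ = 2.883×10^-8 m⁴
Effective length L_e = K·L = 1 × 7.17 = 7.170 m
P_cr = π²EI / L_e² = π² × 12.5×10⁹ × 2.883×10^-8 / 7.170² = 69.19 N

P_cr ≈ 0.0692 kN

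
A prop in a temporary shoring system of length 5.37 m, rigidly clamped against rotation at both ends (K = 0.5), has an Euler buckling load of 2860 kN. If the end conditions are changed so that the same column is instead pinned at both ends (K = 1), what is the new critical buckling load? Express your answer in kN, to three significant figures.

P_cr ∝ 1/K², so P_cr,new = P_cr,old × (K_old/K_new)² = 2860 × (0.5/1)²
= 2860 × 0.2500 = 715 kN

P_cr ≈ 715 kN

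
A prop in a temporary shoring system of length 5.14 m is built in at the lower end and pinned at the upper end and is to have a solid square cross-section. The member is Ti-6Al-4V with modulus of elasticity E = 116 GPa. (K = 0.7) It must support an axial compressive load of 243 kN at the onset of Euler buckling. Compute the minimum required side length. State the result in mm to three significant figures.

a ≈ 75.8 mm

L_e = K·L = 0.7 × 5.14 = 3.598 m
Required I = P_cr·L_e²/(π²E) = 2.430×10^5 × 3.598² / (π² × 1.16×10^11) = 2.748×10^-6 m⁴
I_req = 2.748×10^6 mm⁴
Solid square: I = a⁴/12  ⇒  a = (12I)^(1/4) = (12×2.748×10^6)^(1/4) = 75.8 mm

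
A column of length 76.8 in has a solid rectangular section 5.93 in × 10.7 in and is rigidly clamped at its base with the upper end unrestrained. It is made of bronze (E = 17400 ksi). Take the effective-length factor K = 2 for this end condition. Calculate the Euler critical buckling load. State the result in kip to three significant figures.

Buckling occurs about the weak axis: I_min = h·b³/12 with b = 5.93 in (the shorter side).
I_min = 10.7×5.93³/12 = 185.9 in⁴
Effective length L_e = K·L = 2 × 76.8 = 153.6 in
P_cr = π²EI / L_e² = π² × 17400×10³ × 185.9 / 153.6² = 1.353×10^6 lb

P_cr ≈ 1350 kip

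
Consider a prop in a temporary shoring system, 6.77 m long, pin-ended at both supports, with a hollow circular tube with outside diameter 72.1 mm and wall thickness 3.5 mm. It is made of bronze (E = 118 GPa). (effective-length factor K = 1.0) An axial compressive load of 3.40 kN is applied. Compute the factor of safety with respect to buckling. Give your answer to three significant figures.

n ≈ 3.32

Inner diameter d_i = 72.1 − 2×3.5 = 65.10 mm
I = π(d_o⁴ − d_i⁴)/64 = π(72.1⁴ − 65.10⁴)/64 = 4.449×10^5 mm⁴
I = 4.449×10^5 mm⁴ = 4.449×10^-7 m⁴
Effective length L_e = K·L = 1 × 6.77 = 6.770 m
P_cr = π²EI / L_e² = π² × 118×10⁹ × 4.449×10^-7 / 6.770² = 1.130×10^4 N
Factor of safety n = P_cr / P = 11.304 / 3.40 = 3.32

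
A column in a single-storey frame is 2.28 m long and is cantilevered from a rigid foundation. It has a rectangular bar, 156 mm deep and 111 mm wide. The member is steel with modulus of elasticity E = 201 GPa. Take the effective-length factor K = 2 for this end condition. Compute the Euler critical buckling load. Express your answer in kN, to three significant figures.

Buckling occurs about the weak axis: I_min = h·b³/12 with b = 111 mm (the shorter side).
I_min = 156×111³/12 = 1.778×10^7 mm⁴
I = 1.778×10^7 mm⁴ = 1.778×10^-5 m⁴
Effective length L_e = K·L = 2 × 2.28 = 4.560 m
P_cr = π²EI / L_e² = π² × 201×10⁹ × 1.778×10^-5 / 4.560² = 1.696×10^6 N

P_cr ≈ 1700 kN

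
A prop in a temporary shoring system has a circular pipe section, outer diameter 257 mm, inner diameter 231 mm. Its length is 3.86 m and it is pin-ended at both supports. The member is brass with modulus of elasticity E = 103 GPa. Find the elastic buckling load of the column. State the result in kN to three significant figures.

d_o = 257 mm, d_i = 231 mm
I = π(d_o⁴ − d_i⁴)/64 = π(257⁴ − 231.0⁴)/64 = 7.437×10^7 mm⁴
I = 7.437×10^7 mm⁴ = 7.437×10^-5 m⁴
Effective length L_e = K·L = 1 × 3.86 = 3.860 m
P_cr = π²EI / L_e² = π² × 103×10⁹ × 7.437×10^-5 / 3.860² = 5.074×10^6 N

P_cr ≈ 5070 kN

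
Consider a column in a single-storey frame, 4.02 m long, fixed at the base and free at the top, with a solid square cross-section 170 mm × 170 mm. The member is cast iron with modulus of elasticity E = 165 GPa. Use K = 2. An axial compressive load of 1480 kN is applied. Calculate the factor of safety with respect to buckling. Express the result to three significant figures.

I = a⁴/12 = 170⁴/12 = 6.960×10^7 mm⁴
I = 6.960×10^7 mm⁴ = 6.960×10^-5 m⁴
Effective length L_e = K·L = 2 × 4.02 = 8.040 m
P_cr = π²EI / L_e² = π² × 165×10⁹ × 6.960×10^-5 / 8.040² = 1.753×10^6 N
Factor of safety n = P_cr / P = 1753.4 / 1480 = 1.18

n ≈ 1.18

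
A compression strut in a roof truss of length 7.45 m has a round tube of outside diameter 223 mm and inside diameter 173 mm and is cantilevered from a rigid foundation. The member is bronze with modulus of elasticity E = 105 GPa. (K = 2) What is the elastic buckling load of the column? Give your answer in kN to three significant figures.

P_cr ≈ 361 kN

d_o = 223 mm, d_i = 173 mm
I = π(d_o⁴ − d_i⁴)/64 = π(223⁴ − 173.0⁴)/64 = 7.742×10^7 mm⁴
I = 7.742×10^7 mm⁴ = 7.742×10^-5 m⁴
Effective length L_e = K·L = 2 × 7.45 = 14.90 m
P_cr = π²EI / L_e² = π² × 105×10⁹ × 7.742×10^-5 / 14.90² = 3.614×10^5 N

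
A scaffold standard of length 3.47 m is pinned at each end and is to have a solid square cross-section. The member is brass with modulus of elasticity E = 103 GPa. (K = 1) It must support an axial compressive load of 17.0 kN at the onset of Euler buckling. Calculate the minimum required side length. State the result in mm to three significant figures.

L_e = K·L = 1 × 3.47 = 3.470 m
Required I = P_cr·L_e²/(π²E) = 1.700×10^4 × 3.470² / (π² × 1.03×10^11) = 2.014×10^-7 m⁴
I_req = 2.014×10^5 mm⁴
Solid square: I = a⁴/12  ⇒  a = (12I)^(1/4) = (12×2.014×10^5)^(1/4) = 39.4 mm

a ≈ 39.4 mm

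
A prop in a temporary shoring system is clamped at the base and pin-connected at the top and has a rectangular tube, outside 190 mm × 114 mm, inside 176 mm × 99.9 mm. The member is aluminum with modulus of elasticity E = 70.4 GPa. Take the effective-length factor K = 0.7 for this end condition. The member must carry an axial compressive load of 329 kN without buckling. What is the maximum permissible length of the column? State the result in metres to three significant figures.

L_max ≈ 6.17 m

Weak-axis I_min = (h_o·b_o³ − h_i·b_i³)/12 with b_o = 114, b_i = 99.90 mm (shorter outer/inner sides).
I_min = (190×114³ − 176.0×99.90³)/12 = 8.835×10^6 mm⁴
I = 8.835×10^-6 m⁴
At the buckling limit P_cr = P = 3.290×10^5 N
From P_cr = π²EI/(K·L)²:  L = (1/K)·√(π²EI/P_cr) = (1/0.7)·√(π²×7.04×10^10×8.835×10^-6/3.290×10^5)
L = 6.17 m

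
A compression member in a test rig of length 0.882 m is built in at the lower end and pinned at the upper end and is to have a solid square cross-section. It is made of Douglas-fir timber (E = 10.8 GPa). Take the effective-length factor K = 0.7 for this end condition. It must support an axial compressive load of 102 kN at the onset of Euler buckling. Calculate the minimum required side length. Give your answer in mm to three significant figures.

a ≈ 45.7 mm

L_e = K·L = 0.7 × 0.882 = 0.6174 m
Required I = P_cr·L_e²/(π²E) = 1.020×10^5 × 0.6174² / (π² × 1.08×10^10) = 3.648×10^-7 m⁴
I_req = 3.648×10^5 mm⁴
Solid square: I = a⁴/12  ⇒  a = (12I)^(1/4) = (12×3.648×10^5)^(1/4) = 45.7 mm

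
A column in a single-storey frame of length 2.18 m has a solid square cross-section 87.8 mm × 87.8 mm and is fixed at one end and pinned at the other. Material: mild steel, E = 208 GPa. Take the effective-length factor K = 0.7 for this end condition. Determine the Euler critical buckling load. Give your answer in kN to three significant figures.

P_cr ≈ 4370 kN

I = a⁴/12 = 87.8⁴/12 = 4.952×10^6 mm⁴
I = 4.952×10^6 mm⁴ = 4.952×10^-6 m⁴
Effective length L_e = K·L = 0.7 × 2.18 = 1.526 m
P_cr = π²EI / L_e² = π² × 208×10⁹ × 4.952×10^-6 / 1.526² = 4.366×10^6 N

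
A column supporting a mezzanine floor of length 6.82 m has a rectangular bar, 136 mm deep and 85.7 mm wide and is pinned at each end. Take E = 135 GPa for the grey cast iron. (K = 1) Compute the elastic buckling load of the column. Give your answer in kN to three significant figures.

Buckling occurs about the weak axis: I_min = h·b³/12 with b = 85.7 mm (the shorter side).
I_min = 136×85.7³/12 = 7.133×10^6 mm⁴
I = 7.133×10^6 mm⁴ = 7.133×10^-6 m⁴
Effective length L_e = K·L = 1 × 6.82 = 6.820 m
P_cr = π²EI / L_e² = π² × 135×10⁹ × 7.133×10^-6 / 6.820² = 2.043×10^5 N

P_cr ≈ 204 kN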